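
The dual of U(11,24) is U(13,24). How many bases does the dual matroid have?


The dual of U(r,n) is U(n-r, n) = U(13,24).
Bases of U(13,24) are all (13)-element subsets.
|B(M*)| = C(24,13) = 24! / (13! * 11!) = 2496144.

2496144


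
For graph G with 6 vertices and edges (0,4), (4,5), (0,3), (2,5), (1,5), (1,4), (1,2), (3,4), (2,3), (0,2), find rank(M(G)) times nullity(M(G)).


r(M) = |V| - c = 6 - 1 = 5.
nullity = |E| - r(M) = 10 - 5 = 5.
Product = 5 * 5 = 25.

25


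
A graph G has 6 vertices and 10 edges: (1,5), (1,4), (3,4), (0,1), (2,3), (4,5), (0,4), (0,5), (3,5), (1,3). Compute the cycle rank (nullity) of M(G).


Cycle rank (nullity) = |E| - r(M) = |E| - (|V| - c).
|E| = 10, |V| = 6, c = 1.
Nullity = 10 - (6 - 1) = 10 - 5 = 5.

5


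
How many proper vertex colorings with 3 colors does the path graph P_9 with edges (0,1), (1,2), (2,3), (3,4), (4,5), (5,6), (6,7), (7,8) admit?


P(P_9, k) = k * (k-1)^(8).
P(3) = 3 * 2^8 = 3 * 256 = 768.

768


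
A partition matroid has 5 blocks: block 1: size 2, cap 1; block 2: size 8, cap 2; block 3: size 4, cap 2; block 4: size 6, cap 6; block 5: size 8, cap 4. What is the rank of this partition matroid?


Rank of a partition matroid = sum of min(|Si|, ci) for each block.
= min(2,1) + min(8,2) + min(4,2) + min(6,6) + min(8,4)
= 1 + 2 + 2 + 6 + 4
= 15.

15


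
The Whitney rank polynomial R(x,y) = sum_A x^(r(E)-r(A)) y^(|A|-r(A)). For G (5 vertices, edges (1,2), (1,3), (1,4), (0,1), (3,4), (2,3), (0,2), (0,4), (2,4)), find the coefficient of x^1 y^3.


R(x,y) = sum over A in 2^E of x^(r(E)-r(A)) * y^(|A|-r(A)).
G has 5 vertices, 9 edges. r(E) = 4.
Enumerate all 2^9 = 512 subsets.
Count subsets with r(E)-r(A)=1 and |A|-r(A)=3: 2.

2


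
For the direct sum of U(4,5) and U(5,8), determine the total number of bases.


Bases of a direct sum M1 + M2: |B| = |B(M1)| * |B(M2)|.
|B(U(4,5))| = C(5,4) = 5.
|B(U(5,8))| = C(8,5) = 56.
Total bases = 5 * 56 = 280.

280


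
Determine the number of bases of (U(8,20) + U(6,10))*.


(M1+M2)* = M1* + M2*.
M1* = U(12,20), bases: C(20,12) = 125970.
M2* = U(4,10), bases: C(10,4) = 210.
|B(M*)| = 125970 * 210 = 26453700.

26453700


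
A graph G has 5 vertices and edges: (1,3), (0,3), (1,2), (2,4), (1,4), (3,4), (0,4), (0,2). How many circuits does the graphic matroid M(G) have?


A circuit in a graphic matroid = edge set of a simple cycle.
G has 5 vertices and 8 edges.
Enumerating all minimal edge subsets forming cycles...
Total circuits found: 13.

13


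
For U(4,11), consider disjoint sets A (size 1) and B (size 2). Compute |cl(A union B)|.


|A union B| = 1 + 2 = 3 (disjoint).
In U(4,11), cl(S) = S if |S| < 4, else cl(S) = E.
Since 3 < 4, cl(A union B) = A union B.
|cl(A union B)| = 3.

3


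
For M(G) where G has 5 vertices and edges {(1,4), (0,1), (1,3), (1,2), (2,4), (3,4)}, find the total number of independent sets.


An independent set in a graphic matroid is an acyclic edge subset.
G has 5 vertices and 6 edges.
Enumerate all 2^6 = 64 subsets, checking for acyclicity.
Total independent sets = 48.

48


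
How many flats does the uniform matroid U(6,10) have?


Flats of U(6,10): every subset of size < 6 is a flat, plus E itself.
Count = C(10,0) + C(10,1) + C(10,2) + C(10,3) + C(10,4) + C(10,5) + 1
     = 1 + 10 + 45 + 120 + 210 + 252 + 1
     = 639.

639


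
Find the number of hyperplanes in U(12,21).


Hyperplanes of U(12,21) are flats of rank 11.
In a uniform matroid, these are exactly the (11)-element subsets.
Count = (21 choose 11) = 352716.

352716


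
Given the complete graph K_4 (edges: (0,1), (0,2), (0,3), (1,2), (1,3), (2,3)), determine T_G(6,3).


T(K_4; x,y) = x^3 + 3x^2 + 4xy + 2x + y^3 + 3y^2 + 2y.
Substituting x=6, y=3:
= 216 + 108 + 72 + 12 + 27 + 27 + 6
= 468.

468


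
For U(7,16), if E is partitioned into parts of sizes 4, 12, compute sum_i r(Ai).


r(Ai) = min(|Ai|, 7) for each part.
Sum = min(4,7) + min(12,7)
    = 4 + 7
    = 11.

11


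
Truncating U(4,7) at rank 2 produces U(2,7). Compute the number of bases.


Truncating U(4,7) to rank 2 gives U(2,7).
Bases of U(2,7) are all 2-element subsets of 7 elements.
Number of bases = C(7,2) = 7! / (2! * 5!) = 21.

21


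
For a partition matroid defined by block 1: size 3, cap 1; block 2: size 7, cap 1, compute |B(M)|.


A basis picks exactly ci elements from block i.
Number of bases = product of C(|Si|, ci).
= C(3,1) * C(7,1)
= 3 * 7
= 21.

21


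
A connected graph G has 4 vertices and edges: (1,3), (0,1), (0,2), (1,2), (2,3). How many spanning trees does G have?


By Kirchhoff's matrix tree theorem, the number of spanning trees equals
the determinant of any cofactor of the Laplacian matrix L.
G has 4 vertices and 5 edges.
Computing the (3 x 3) cofactor determinant gives 8.

8


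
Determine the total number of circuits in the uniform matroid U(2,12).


In U(2,12), circuits are the (3)-element subsets.
Any set of 3 elements is dependent, and removing any one element gives
an independent set of size 2, so it is a minimal dependent set.
Number of circuits = C(12,3) = (12 * 11 * 10) / (1 * 2 * 3) = 220.

220


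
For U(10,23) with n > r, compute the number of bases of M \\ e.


Deleting e from U(10,23) gives U(10,22) since n > r.
Bases of U(10,22) = C(22,10) = 22! / (10! * 12!) = 646646.

646646


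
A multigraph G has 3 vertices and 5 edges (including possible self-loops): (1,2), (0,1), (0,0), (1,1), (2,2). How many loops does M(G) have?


In a graphic matroid, a loop is a self-loop edge (u,u) with rank 0.
Examining all 5 edges for self-loops...
Self-loops found: (0,0), (1,1), (2,2)
Number of loops = 3.

3


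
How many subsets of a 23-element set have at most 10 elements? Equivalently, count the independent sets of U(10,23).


Independent sets of U(10,23) are all subsets of size <= 10.
Count = C(23,0) + C(23,1) + C(23,2) + C(23,3) + C(23,4) + C(23,5) + C(23,6) + C(23,7) + C(23,8) + C(23,9) + C(23,10)
     = 1 + 23 + 253 + 1771 + 8855 + 33649 + 100947 + 245157 + 490314 + 817190 + 1144066
     = 2842226.

2842226


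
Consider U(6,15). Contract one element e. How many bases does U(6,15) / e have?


Contracting e from U(6,15) gives U(5,14).
Bases of U(5,14) = (14 choose 5) = 2002.

2002


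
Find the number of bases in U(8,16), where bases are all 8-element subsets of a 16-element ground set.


Bases of U(8,16) are all 8-element subsets of the 16-element ground set.
Number of bases = C(16,8).
C(16,8) = 16! / (8! * 8!) = 12870.

12870


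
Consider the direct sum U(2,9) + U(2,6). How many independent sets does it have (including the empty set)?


For a direct sum, |I(M1+M2)| = |I(M1)| * |I(M2)|.
|I(U(2,9))| = sum C(9,k) for k=0..2 = 46.
|I(U(2,6))| = sum C(6,k) for k=0..2 = 22.
Total = 46 * 22 = 1012.

1012


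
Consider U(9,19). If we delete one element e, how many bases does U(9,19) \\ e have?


Deleting e from U(9,19) gives U(9,18) since n > r.
Bases of U(9,18) = C(18,9) = 48620.

48620


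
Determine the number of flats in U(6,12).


Flats of U(6,12): every subset of size < 6 is a flat, plus E itself.
Count = C(12,0) + C(12,1) + C(12,2) + C(12,3) + C(12,4) + C(12,5) + 1
     = 1 + 12 + 66 + 220 + 495 + 792 + 1
     = 1587.

1587


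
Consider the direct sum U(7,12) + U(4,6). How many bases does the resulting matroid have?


Bases of a direct sum M1 + M2: |B| = |B(M1)| * |B(M2)|.
|B(U(7,12))| = C(12,7) = 792.
|B(U(4,6))| = C(6,4) = 15.
Total bases = 792 * 15 = 11880.

11880


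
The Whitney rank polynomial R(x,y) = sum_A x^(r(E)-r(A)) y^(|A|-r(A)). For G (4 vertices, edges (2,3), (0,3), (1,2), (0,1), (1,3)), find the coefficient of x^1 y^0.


R(x,y) = sum over A in 2^E of x^(r(E)-r(A)) * y^(|A|-r(A)).
G has 4 vertices, 5 edges. r(E) = 3.
Enumerate all 2^5 = 32 subsets.
Count subsets with r(E)-r(A)=1 and |A|-r(A)=0: 10.

10


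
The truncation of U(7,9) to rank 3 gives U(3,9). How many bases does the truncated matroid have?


Truncating U(7,9) to rank 3 gives U(3,9).
Bases of U(3,9) are all 3-element subsets of 9 elements.
Number of bases = C(9,3) = 9! / (3! * 6!) = 84.

84


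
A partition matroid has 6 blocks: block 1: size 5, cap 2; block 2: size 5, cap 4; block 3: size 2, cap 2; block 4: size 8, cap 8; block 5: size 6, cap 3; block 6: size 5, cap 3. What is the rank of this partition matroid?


Rank of a partition matroid = sum of min(|Si|, ci) for each block.
= min(5,2) + min(5,4) + min(2,2) + min(8,8) + min(6,3) + min(5,3)
= 2 + 4 + 2 + 8 + 3 + 3
= 22.

22


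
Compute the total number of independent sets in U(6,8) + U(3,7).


For a direct sum, |I(M1+M2)| = |I(M1)| * |I(M2)|.
|I(U(6,8))| = sum C(8,k) for k=0..6 = 247.
|I(U(3,7))| = sum C(7,k) for k=0..3 = 64.
Total = 247 * 64 = 15808.

15808


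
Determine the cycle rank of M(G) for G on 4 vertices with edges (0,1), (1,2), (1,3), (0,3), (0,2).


Cycle rank (nullity) = |E| - r(M) = |E| - (|V| - c).
|E| = 5, |V| = 4, c = 1.
Nullity = 5 - (4 - 1) = 5 - 3 = 2.

2


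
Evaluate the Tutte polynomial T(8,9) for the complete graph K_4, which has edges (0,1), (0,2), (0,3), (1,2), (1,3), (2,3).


T(K_4; x,y) = x^3 + 3x^2 + 4xy + 2x + y^3 + 3y^2 + 2y.
Substituting x=8, y=9:
= 512 + 192 + 288 + 16 + 729 + 243 + 18
= 1998.

1998


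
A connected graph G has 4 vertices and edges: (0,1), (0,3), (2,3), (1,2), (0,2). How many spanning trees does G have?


By Kirchhoff's matrix tree theorem, the number of spanning trees equals
the determinant of any cofactor of the Laplacian matrix L.
G has 4 vertices and 5 edges.
Computing the (3 x 3) cofactor determinant gives 8.

8


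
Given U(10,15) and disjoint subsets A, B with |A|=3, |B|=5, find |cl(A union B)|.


|A union B| = 3 + 5 = 8 (disjoint).
In U(10,15), cl(S) = S if |S| < 10, else cl(S) = E.
Since 8 < 10, cl(A union B) = A union B.
|cl(A union B)| = 8.

8


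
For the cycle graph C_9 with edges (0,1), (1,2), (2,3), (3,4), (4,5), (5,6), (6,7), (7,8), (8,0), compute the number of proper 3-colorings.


P(C_9, k) = (k-1)^9 + (-1)^9*(k-1).
P(3) = (2)^9 - 2
= 512 - 2 = 510.

510


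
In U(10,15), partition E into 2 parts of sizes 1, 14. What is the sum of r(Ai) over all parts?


r(Ai) = min(|Ai|, 10) for each part.
Sum = min(1,10) + min(14,10)
    = 1 + 10
    = 11.

11


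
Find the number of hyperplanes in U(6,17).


Hyperplanes of U(6,17) are flats of rank 5.
In a uniform matroid, these are exactly the (5)-element subsets.
Count = C(17,5) = 17! / (5! * 12!) = 6188.

6188


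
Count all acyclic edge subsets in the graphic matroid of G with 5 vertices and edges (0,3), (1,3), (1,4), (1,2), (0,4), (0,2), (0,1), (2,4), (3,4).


An independent set in a graphic matroid is an acyclic edge subset.
G has 5 vertices and 9 edges.
Enumerate all 2^9 = 512 subsets, checking for acyclicity.
Total independent sets = 198.

198


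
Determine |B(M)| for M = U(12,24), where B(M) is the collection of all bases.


Bases of U(12,24) are all 12-element subsets of the 24-element ground set.
Number of bases = C(24,12).
(24 choose 12) = 2704156.

2704156


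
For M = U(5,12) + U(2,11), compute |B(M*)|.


(M1+M2)* = M1* + M2*.
M1* = U(7,12), bases: C(12,7) = 792.
M2* = U(9,11), bases: C(11,9) = 55.
|B(M*)| = 792 * 55 = 43560.

43560


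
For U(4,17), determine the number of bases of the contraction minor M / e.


Contracting e from U(4,17) gives U(3,16).
Bases of U(3,16) = (16 choose 3) = 560.

560


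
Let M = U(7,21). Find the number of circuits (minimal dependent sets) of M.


In U(7,21), circuits are the (8)-element subsets.
Any set of 8 elements is dependent, and removing any one element gives
an independent set of size 7, so it is a minimal dependent set.
Number of circuits = C(21,8) = 21! / (8! * 13!) = 203490.

203490


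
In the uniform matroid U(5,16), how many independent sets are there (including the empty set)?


Independent sets of U(5,16) are all subsets of size <= 5.
Count = C(16,0) + C(16,1) + C(16,2) + C(16,3) + C(16,4) + C(16,5)
     = 1 + 16 + 120 + 560 + 1820 + 4368
     = 6885.

6885


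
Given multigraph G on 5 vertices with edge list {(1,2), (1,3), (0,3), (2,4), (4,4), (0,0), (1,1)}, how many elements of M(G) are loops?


In a graphic matroid, a loop is a self-loop edge (u,u) with rank 0.
Examining all 7 edges for self-loops...
Self-loops found: (4,4), (0,0), (1,1)
Number of loops = 3.

3


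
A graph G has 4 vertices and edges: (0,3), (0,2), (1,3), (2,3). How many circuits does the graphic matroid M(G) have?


A circuit in a graphic matroid = edge set of a simple cycle.
G has 4 vertices and 4 edges.
Enumerating all minimal edge subsets forming cycles...
Total circuits found: 1.

1


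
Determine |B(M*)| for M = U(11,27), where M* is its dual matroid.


The dual of U(r,n) is U(n-r, n) = U(16,27).
Bases of U(16,27) are all (16)-element subsets.
|B(M*)| = (27 choose 16) = 13037895.

13037895


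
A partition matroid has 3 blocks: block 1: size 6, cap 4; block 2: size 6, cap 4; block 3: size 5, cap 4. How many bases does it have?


A basis picks exactly ci elements from block i.
Number of bases = product of C(|Si|, ci).
= C(6,4) * C(6,4) * C(5,4)
= 15 * 15 * 5
= 1125.

1125


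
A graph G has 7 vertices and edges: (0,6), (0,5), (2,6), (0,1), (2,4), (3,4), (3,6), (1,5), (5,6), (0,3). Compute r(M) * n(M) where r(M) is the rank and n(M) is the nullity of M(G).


r(M) = |V| - c = 7 - 1 = 6.
nullity = |E| - r(M) = 10 - 6 = 4.
Product = 6 * 4 = 24.

24


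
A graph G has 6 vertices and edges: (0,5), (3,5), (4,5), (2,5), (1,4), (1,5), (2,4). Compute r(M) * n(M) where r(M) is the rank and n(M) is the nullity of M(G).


r(M) = |V| - c = 6 - 1 = 5.
nullity = |E| - r(M) = 7 - 5 = 2.
Product = 5 * 2 = 10.

10


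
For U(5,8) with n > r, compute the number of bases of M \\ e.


Deleting e from U(5,8) gives U(5,7) since n > r.
Bases of U(5,7) = C(7,5) = 21.

21


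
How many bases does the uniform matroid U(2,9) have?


Bases of U(2,9) are all 2-element subsets of the 9-element ground set.
Number of bases = C(9,2).
C(9,2) = (9 * 8) / (1 * 2) = 36.

36


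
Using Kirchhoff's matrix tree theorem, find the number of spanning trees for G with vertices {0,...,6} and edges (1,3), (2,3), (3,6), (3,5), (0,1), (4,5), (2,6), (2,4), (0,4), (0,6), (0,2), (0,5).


By Kirchhoff's matrix tree theorem, the number of spanning trees equals
the determinant of any cofactor of the Laplacian matrix L.
G has 7 vertices and 12 edges.
Computing the (6 x 6) cofactor determinant gives 339.

339


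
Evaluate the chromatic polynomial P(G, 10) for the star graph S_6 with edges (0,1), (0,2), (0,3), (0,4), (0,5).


P(tree, k) = k * (k-1)^(5) for any tree on 6 vertices.
P(10) = 10 * 9^5 = 10 * 59049 = 590490.

590490


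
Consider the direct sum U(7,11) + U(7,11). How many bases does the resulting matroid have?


Bases of a direct sum M1 + M2: |B| = |B(M1)| * |B(M2)|.
|B(U(7,11))| = C(11,7) = 330.
|B(U(7,11))| = C(11,7) = 330.
Total bases = 330 * 330 = 108900.

108900


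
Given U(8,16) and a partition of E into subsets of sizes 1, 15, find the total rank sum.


r(Ai) = min(|Ai|, 8) for each part.
Sum = min(1,8) + min(15,8)
    = 1 + 8
    = 9.

9


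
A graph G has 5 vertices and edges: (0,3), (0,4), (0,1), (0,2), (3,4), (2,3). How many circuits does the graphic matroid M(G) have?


A circuit in a graphic matroid = edge set of a simple cycle.
G has 5 vertices and 6 edges.
Enumerating all minimal edge subsets forming cycles...
Total circuits found: 3.

3


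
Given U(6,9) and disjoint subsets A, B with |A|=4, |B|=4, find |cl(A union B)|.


|A union B| = 4 + 4 = 8 (disjoint).
In U(6,9), cl(S) = S if |S| < 6, else cl(S) = E.
Since 8 >= 6, cl(A union B) = E.
|cl(A union B)| = 9.

9


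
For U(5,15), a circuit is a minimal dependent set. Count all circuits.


In U(5,15), circuits are the (6)-element subsets.
Any set of 6 elements is dependent, and removing any one element gives
an independent set of size 5, so it is a minimal dependent set.
Number of circuits = C(15,6) = 5005.

5005


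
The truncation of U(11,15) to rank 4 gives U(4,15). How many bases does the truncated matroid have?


Truncating U(11,15) to rank 4 gives U(4,15).
Bases of U(4,15) are all 4-element subsets of 15 elements.
Number of bases = C(15,4) = 15! / (4! * 11!) = 1365.

1365


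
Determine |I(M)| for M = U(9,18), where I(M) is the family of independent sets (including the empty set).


Independent sets of U(9,18) are all subsets of size <= 9.
Count = C(18,0) + C(18,1) + C(18,2) + C(18,3) + C(18,4) + C(18,5) + C(18,6) + C(18,7) + C(18,8) + C(18,9)
     = 1 + 18 + 153 + 816 + 3060 + 8568 + 18564 + 31824 + 43758 + 48620
     = 155382.

155382


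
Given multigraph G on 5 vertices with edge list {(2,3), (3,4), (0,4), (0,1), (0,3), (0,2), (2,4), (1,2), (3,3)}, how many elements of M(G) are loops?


In a graphic matroid, a loop is a self-loop edge (u,u) with rank 0.
Examining all 9 edges for self-loops...
Self-loops found: (3,3)
Number of loops = 1.

1


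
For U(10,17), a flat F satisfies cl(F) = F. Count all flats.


Flats of U(10,17): every subset of size < 10 is a flat, plus E itself.
Count = (17 choose 0) + (17 choose 1) + (17 choose 2) + (17 choose 3) + (17 choose 4) + (17 choose 5) + (17 choose 6) + (17 choose 7) + (17 choose 8) + (17 choose 9) + 1
     = 1 + 17 + 136 + 680 + 2380 + 6188 + 12376 + 19448 + 24310 + 24310 + 1
     = 89847.

89847


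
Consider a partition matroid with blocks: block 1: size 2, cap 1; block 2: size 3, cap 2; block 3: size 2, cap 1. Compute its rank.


Rank of a partition matroid = sum of min(|Si|, ci) for each block.
= min(2,1) + min(3,2) + min(2,1)
= 1 + 2 + 1
= 4.

4


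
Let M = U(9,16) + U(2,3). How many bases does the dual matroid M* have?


(M1+M2)* = M1* + M2*.
M1* = U(7,16), bases: C(16,7) = 11440.
M2* = U(1,3), bases: C(3,1) = 3.
|B(M*)| = 11440 * 3 = 34320.

34320


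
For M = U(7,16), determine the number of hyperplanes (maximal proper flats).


Hyperplanes of U(7,16) are flats of rank 6.
In a uniform matroid, these are exactly the (6)-element subsets.
Count = (16 choose 6) = 8008.

8008


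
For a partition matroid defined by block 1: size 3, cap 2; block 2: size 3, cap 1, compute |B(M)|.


A basis picks exactly ci elements from block i.
Number of bases = product of C(|Si|, ci).
= C(3,2) * C(3,1)
= 3 * 3
= 9.

9


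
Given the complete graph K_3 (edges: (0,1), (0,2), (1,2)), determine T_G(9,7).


T(K_3; x,y) = x^2 + x + y.
T(9,7) = 81 + 9 + 7 = 97.

97


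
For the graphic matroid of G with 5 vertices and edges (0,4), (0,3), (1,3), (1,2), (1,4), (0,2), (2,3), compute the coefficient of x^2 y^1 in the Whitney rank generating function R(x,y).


R(x,y) = sum over A in 2^E of x^(r(E)-r(A)) * y^(|A|-r(A)).
G has 5 vertices, 7 edges. r(E) = 4.
Enumerate all 2^7 = 128 subsets.
Count subsets with r(E)-r(A)=2 and |A|-r(A)=1: 2.

2


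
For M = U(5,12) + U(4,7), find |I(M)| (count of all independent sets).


For a direct sum, |I(M1+M2)| = |I(M1)| * |I(M2)|.
|I(U(5,12))| = sum C(12,k) for k=0..5 = 1586.
|I(U(4,7))| = sum C(7,k) for k=0..4 = 99.
Total = 1586 * 99 = 157014.

157014


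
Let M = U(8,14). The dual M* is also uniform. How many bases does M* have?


The dual of U(r,n) is U(n-r, n) = U(6,14).
Bases of U(6,14) are all (6)-element subsets.
|B(M*)| = C(14,6) = 3003.

3003


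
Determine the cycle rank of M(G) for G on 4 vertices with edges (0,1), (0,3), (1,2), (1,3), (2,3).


Cycle rank (nullity) = |E| - r(M) = |E| - (|V| - c).
|E| = 5, |V| = 4, c = 1.
Nullity = 5 - (4 - 1) = 5 - 3 = 2.

2


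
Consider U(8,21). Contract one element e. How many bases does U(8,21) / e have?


Contracting e from U(8,21) gives U(7,20).
Bases of U(7,20) = (20 choose 7) = 77520.

77520


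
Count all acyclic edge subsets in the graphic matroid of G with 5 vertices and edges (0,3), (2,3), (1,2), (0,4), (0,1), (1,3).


An independent set in a graphic matroid is an acyclic edge subset.
G has 5 vertices and 6 edges.
Enumerate all 2^6 = 64 subsets, checking for acyclicity.
Total independent sets = 48.

48


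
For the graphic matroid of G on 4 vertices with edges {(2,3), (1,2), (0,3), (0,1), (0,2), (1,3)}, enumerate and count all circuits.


A circuit in a graphic matroid = edge set of a simple cycle.
G has 4 vertices and 6 edges.
Enumerating all minimal edge subsets forming cycles...
Total circuits found: 7.

7


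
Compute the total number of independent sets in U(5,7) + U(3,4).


For a direct sum, |I(M1+M2)| = |I(M1)| * |I(M2)|.
|I(U(5,7))| = sum C(7,k) for k=0..5 = 120.
|I(U(3,4))| = sum C(4,k) for k=0..3 = 15.
Total = 120 * 15 = 1800.

1800


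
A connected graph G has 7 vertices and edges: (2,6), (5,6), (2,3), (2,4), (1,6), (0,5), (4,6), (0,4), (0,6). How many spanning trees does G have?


By Kirchhoff's matrix tree theorem, the number of spanning trees equals
the determinant of any cofactor of the Laplacian matrix L.
G has 7 vertices and 9 edges.
Computing the (6 x 6) cofactor determinant gives 21.

21


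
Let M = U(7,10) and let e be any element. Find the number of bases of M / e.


Contracting e from U(7,10) gives U(6,9).
Bases of U(6,9) = C(9,6) = 9! / (6! * 3!) = 84.

84


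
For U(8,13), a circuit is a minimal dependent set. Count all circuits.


In U(8,13), circuits are the (9)-element subsets.
Any set of 9 elements is dependent, and removing any one element gives
an independent set of size 8, so it is a minimal dependent set.
Number of circuits = (13 choose 9) = 715.

715


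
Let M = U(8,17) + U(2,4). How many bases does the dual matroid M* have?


(M1+M2)* = M1* + M2*.
M1* = U(9,17), bases: C(17,9) = 24310.
M2* = U(2,4), bases: C(4,2) = 6.
|B(M*)| = 24310 * 6 = 145860.

145860


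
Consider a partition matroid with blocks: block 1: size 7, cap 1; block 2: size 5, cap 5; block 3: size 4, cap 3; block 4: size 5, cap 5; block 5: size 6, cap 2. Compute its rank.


Rank of a partition matroid = sum of min(|Si|, ci) for each block.
= min(7,1) + min(5,5) + min(4,3) + min(5,5) + min(6,2)
= 1 + 5 + 3 + 5 + 2
= 16.

16


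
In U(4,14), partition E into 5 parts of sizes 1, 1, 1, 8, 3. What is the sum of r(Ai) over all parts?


r(Ai) = min(|Ai|, 4) for each part.
Sum = min(1,4) + min(1,4) + min(1,4) + min(8,4) + min(3,4)
    = 1 + 1 + 1 + 4 + 3
    = 10.

10


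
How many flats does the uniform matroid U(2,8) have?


Flats of U(2,8): every subset of size < 2 is a flat, plus E itself.
Count = (8 choose 0) + (8 choose 1) + 1
     = 1 + 8 + 1
     = 10.

10


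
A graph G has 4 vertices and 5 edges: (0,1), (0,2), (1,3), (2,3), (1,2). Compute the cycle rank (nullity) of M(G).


Cycle rank (nullity) = |E| - r(M) = |E| - (|V| - c).
|E| = 5, |V| = 4, c = 1.
Nullity = 5 - (4 - 1) = 5 - 3 = 2.

2


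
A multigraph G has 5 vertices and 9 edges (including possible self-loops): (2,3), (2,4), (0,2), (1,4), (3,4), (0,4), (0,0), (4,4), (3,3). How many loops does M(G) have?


In a graphic matroid, a loop is a self-loop edge (u,u) with rank 0.
Examining all 9 edges for self-loops...
Self-loops found: (0,0), (4,4), (3,3)
Number of loops = 3.

3


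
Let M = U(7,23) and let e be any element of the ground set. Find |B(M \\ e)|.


Deleting e from U(7,23) gives U(7,22) since n > r.
Bases of U(7,22) = C(22,7) = 170544.

170544


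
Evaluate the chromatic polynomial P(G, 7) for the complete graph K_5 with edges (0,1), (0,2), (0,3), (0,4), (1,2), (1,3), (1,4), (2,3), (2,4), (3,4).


P(K_5, k) = k(k-1)(k-2)...(k-4).
P(7) = (7) * (6) * (5) * (4) * (3) = 2520.

2520


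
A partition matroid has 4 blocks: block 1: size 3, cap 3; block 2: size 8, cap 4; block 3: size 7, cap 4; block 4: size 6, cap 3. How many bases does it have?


A basis picks exactly ci elements from block i.
Number of bases = product of C(|Si|, ci).
= C(3,3) * C(8,4) * C(7,4) * C(6,3)
= 1 * 70 * 35 * 20
= 49000.

49000


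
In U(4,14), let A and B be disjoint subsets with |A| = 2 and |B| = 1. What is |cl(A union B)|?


|A union B| = 2 + 1 = 3 (disjoint).
In U(4,14), cl(S) = S if |S| < 4, else cl(S) = E.
Since 3 < 4, cl(A union B) = A union B.
|cl(A union B)| = 3.

3


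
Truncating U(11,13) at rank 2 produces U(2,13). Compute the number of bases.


Truncating U(11,13) to rank 2 gives U(2,13).
Bases of U(2,13) are all 2-element subsets of 13 elements.
Number of bases = C(13,2) = (13 * 12) / (1 * 2) = 78.

78


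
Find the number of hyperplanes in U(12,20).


Hyperplanes of U(12,20) are flats of rank 11.
In a uniform matroid, these are exactly the (11)-element subsets.
Count = (20 choose 11) = 167960.

167960


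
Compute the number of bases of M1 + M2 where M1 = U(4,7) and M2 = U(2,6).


Bases of a direct sum M1 + M2: |B| = |B(M1)| * |B(M2)|.
|B(U(4,7))| = C(7,4) = 35.
|B(U(2,6))| = C(6,2) = 15.
Total bases = 35 * 15 = 525.

525


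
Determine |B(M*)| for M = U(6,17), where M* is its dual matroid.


The dual of U(r,n) is U(n-r, n) = U(11,17).
Bases of U(11,17) are all (11)-element subsets.
|B(M*)| = C(17,11) = 17! / (11! * 6!) = 12376.

12376


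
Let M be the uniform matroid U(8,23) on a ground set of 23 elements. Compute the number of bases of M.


Bases of U(8,23) are all 8-element subsets of the 23-element ground set.
Number of bases = C(23,8).
C(23,8) = 490314.

490314


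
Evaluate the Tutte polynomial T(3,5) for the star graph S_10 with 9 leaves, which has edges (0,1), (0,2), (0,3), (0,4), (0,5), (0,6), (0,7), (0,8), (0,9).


A star on 10 vertices is a tree with 9 edges.
T(x,y) = x^(9) for any tree.
T(3,5) = 3^9 = 19683.

19683


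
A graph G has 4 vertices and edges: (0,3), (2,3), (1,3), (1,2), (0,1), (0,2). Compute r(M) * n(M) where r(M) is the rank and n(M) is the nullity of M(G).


r(M) = |V| - c = 4 - 1 = 3.
nullity = |E| - r(M) = 6 - 3 = 3.
Product = 3 * 3 = 9.

9


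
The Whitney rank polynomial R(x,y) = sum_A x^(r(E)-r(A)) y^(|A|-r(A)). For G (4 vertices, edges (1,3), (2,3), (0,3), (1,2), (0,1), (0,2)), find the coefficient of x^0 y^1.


R(x,y) = sum over A in 2^E of x^(r(E)-r(A)) * y^(|A|-r(A)).
G has 4 vertices, 6 edges. r(E) = 3.
Enumerate all 2^6 = 64 subsets.
Count subsets with r(E)-r(A)=0 and |A|-r(A)=1: 15.

15


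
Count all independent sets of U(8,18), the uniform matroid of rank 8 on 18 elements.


Independent sets of U(8,18) are all subsets of size <= 8.
Count = (18 choose 0) + (18 choose 1) + (18 choose 2) + (18 choose 3) + (18 choose 4) + (18 choose 5) + (18 choose 6) + (18 choose 7) + (18 choose 8)
     = 1 + 18 + 153 + 816 + 3060 + 8568 + 18564 + 31824 + 43758
     = 106762.

106762


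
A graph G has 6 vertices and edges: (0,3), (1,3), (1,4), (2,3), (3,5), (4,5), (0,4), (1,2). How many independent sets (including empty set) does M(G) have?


An independent set in a graphic matroid is an acyclic edge subset.
G has 6 vertices and 8 edges.
Enumerate all 2^8 = 256 subsets, checking for acyclicity.
Total independent sets = 186.

186


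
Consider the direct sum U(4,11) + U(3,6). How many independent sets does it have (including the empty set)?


For a direct sum, |I(M1+M2)| = |I(M1)| * |I(M2)|.
|I(U(4,11))| = sum C(11,k) for k=0..4 = 562.
|I(U(3,6))| = sum C(6,k) for k=0..3 = 42.
Total = 562 * 42 = 23604.

23604


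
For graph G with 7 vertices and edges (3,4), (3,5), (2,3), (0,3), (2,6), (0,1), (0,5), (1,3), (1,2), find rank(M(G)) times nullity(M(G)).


r(M) = |V| - c = 7 - 1 = 6.
nullity = |E| - r(M) = 9 - 6 = 3.
Product = 6 * 3 = 18.

18


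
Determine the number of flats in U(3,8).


Flats of U(3,8): every subset of size < 3 is a flat, plus E itself.
Count = (8 choose 0) + (8 choose 1) + (8 choose 2) + 1
     = 1 + 8 + 28 + 1
     = 38.

38


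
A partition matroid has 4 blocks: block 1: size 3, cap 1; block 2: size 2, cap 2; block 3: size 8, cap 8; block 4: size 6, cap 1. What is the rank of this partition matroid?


Rank of a partition matroid = sum of min(|Si|, ci) for each block.
= min(3,1) + min(2,2) + min(8,8) + min(6,1)
= 1 + 2 + 8 + 1
= 12.

12


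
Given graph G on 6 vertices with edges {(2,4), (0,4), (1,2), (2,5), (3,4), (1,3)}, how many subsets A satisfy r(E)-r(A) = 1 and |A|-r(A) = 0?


R(x,y) = sum over A in 2^E of x^(r(E)-r(A)) * y^(|A|-r(A)).
G has 6 vertices, 6 edges. r(E) = 5.
Enumerate all 2^6 = 64 subsets.
Count subsets with r(E)-r(A)=1 and |A|-r(A)=0: 14.

14


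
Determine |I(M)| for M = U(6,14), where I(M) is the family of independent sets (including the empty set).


Independent sets of U(6,14) are all subsets of size <= 6.
Count = (14 choose 0) + (14 choose 1) + (14 choose 2) + (14 choose 3) + (14 choose 4) + (14 choose 5) + (14 choose 6)
     = 1 + 14 + 91 + 364 + 1001 + 2002 + 3003
     = 6476.

6476


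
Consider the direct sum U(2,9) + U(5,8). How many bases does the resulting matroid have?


Bases of a direct sum M1 + M2: |B| = |B(M1)| * |B(M2)|.
|B(U(2,9))| = C(9,2) = 36.
|B(U(5,8))| = C(8,5) = 56.
Total bases = 36 * 56 = 2016.

2016


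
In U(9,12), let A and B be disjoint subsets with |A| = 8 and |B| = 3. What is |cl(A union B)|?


|A union B| = 8 + 3 = 11 (disjoint).
In U(9,12), cl(S) = S if |S| < 9, else cl(S) = E.
Since 11 >= 9, cl(A union B) = E.
|cl(A union B)| = 12.

12


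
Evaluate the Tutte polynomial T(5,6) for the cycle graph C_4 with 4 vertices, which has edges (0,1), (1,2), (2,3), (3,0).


T(C_4; x,y) = x + x^2 + ... + x^(3) + y.
T(5,6) = 5^1 + 5^2 + 5^3 + 6
= 5 + 25 + 125 + 6
= 161.

161


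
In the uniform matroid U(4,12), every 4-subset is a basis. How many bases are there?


Bases of U(4,12) are all 4-element subsets of the 12-element ground set.
Number of bases = C(12,4).
C(12,4) = 12! / (4! * 8!) = 495.

495


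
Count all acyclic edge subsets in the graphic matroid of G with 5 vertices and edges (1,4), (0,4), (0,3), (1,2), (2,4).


An independent set in a graphic matroid is an acyclic edge subset.
G has 5 vertices and 5 edges.
Enumerate all 2^5 = 32 subsets, checking for acyclicity.
Total independent sets = 28.

28


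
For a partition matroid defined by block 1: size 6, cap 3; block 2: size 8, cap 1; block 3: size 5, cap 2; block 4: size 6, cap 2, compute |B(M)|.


A basis picks exactly ci elements from block i.
Number of bases = product of C(|Si|, ci).
= C(6,3) * C(8,1) * C(5,2) * C(6,2)
= 20 * 8 * 10 * 15
= 24000.

24000


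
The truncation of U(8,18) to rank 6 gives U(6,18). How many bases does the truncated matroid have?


Truncating U(8,18) to rank 6 gives U(6,18).
Bases of U(6,18) are all 6-element subsets of 18 elements.
Number of bases = C(18,6) = 18564.

18564


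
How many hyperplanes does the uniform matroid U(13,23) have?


Hyperplanes of U(13,23) are flats of rank 12.
In a uniform matroid, these are exactly the (12)-element subsets.
Count = C(23,12) = 23! / (12! * 11!) = 1352078.

1352078


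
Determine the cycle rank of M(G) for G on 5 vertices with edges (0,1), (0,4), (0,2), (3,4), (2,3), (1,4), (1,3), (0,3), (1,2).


Cycle rank (nullity) = |E| - r(M) = |E| - (|V| - c).
|E| = 9, |V| = 5, c = 1.
Nullity = 9 - (5 - 1) = 9 - 4 = 5.

5


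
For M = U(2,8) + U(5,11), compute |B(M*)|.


(M1+M2)* = M1* + M2*.
M1* = U(6,8), bases: C(8,6) = 28.
M2* = U(6,11), bases: C(11,6) = 462.
|B(M*)| = 28 * 462 = 12936.

12936


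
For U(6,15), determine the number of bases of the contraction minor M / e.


Contracting e from U(6,15) gives U(5,14).
Bases of U(5,14) = C(14,5) = 14! / (5! * 9!) = 2002.

2002


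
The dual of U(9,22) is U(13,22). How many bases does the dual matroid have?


The dual of U(r,n) is U(n-r, n) = U(13,22).
Bases of U(13,22) are all (13)-element subsets.
|B(M*)| = C(22,13) = 497420.

497420


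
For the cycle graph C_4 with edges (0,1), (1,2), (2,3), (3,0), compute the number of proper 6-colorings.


P(C_4, k) = (k-1)^4 + (-1)^4*(k-1).
P(6) = (5)^4 + 5
= 625 + 5 = 630.

630


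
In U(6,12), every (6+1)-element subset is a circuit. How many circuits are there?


In U(6,12), circuits are the (7)-element subsets.
Any set of 7 elements is dependent, and removing any one element gives
an independent set of size 6, so it is a minimal dependent set.
Number of circuits = (12 choose 7) = 792.

792


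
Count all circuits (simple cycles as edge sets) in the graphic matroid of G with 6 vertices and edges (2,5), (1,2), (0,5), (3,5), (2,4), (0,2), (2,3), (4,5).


A circuit in a graphic matroid = edge set of a simple cycle.
G has 6 vertices and 8 edges.
Enumerating all minimal edge subsets forming cycles...
Total circuits found: 6.

6


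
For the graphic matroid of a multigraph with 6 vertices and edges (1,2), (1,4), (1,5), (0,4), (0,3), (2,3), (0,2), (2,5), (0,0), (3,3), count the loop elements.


In a graphic matroid, a loop is a self-loop edge (u,u) with rank 0.
Examining all 10 edges for self-loops...
Self-loops found: (0,0), (3,3)
Number of loops = 2.

2


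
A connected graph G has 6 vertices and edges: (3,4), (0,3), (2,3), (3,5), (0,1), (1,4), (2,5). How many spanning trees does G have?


By Kirchhoff's matrix tree theorem, the number of spanning trees equals
the determinant of any cofactor of the Laplacian matrix L.
G has 6 vertices and 7 edges.
Computing the (5 x 5) cofactor determinant gives 12.

12


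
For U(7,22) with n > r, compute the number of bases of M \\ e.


Deleting e from U(7,22) gives U(7,21) since n > r.
Bases of U(7,21) = C(21,7) = 21! / (7! * 14!) = 116280.

116280


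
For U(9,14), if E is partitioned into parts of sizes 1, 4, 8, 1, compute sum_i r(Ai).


r(Ai) = min(|Ai|, 9) for each part.
Sum = min(1,9) + min(4,9) + min(8,9) + min(1,9)
    = 1 + 4 + 8 + 1
    = 14.

14


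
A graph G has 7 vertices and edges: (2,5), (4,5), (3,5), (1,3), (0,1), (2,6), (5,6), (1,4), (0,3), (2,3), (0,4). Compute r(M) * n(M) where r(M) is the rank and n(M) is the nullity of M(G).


r(M) = |V| - c = 7 - 1 = 6.
nullity = |E| - r(M) = 11 - 6 = 5.
Product = 6 * 5 = 30.

30


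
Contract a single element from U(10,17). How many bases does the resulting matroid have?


Contracting e from U(10,17) gives U(9,16).
Bases of U(9,16) = C(16,9) = 11440.

11440


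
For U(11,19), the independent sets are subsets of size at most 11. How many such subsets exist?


Independent sets of U(11,19) are all subsets of size <= 11.
Count = (19 choose 0) + (19 choose 1) + (19 choose 2) + (19 choose 3) + (19 choose 4) + (19 choose 5) + (19 choose 6) + (19 choose 7) + (19 choose 8) + (19 choose 9) + (19 choose 10) + (19 choose 11)
     = 1 + 19 + 171 + 969 + 3876 + 11628 + 27132 + 50388 + 75582 + 92378 + 92378 + 75582
     = 430104.

430104


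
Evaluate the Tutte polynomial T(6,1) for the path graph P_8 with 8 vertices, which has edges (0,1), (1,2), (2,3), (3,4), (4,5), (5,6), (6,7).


A path on 8 vertices is a tree with 7 edges.
T(x,y) = x^(7) for any tree.
T(6,1) = 6^7 = 279936.

279936


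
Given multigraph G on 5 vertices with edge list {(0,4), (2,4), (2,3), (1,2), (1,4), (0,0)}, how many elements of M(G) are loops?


In a graphic matroid, a loop is a self-loop edge (u,u) with rank 0.
Examining all 6 edges for self-loops...
Self-loops found: (0,0)
Number of loops = 1.

1


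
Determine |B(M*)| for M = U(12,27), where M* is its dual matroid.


The dual of U(r,n) is U(n-r, n) = U(15,27).
Bases of U(15,27) are all (15)-element subsets.
|B(M*)| = (27 choose 15) = 17383860.

17383860


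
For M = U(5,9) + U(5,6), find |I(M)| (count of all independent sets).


For a direct sum, |I(M1+M2)| = |I(M1)| * |I(M2)|.
|I(U(5,9))| = sum C(9,k) for k=0..5 = 382.
|I(U(5,6))| = sum C(6,k) for k=0..5 = 63.
Total = 382 * 63 = 24066.

24066


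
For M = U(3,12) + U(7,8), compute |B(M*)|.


(M1+M2)* = M1* + M2*.
M1* = U(9,12), bases: C(12,9) = 220.
M2* = U(1,8), bases: C(8,1) = 8.
|B(M*)| = 220 * 8 = 1760.

1760


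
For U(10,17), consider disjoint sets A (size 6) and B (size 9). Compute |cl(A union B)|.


|A union B| = 6 + 9 = 15 (disjoint).
In U(10,17), cl(S) = S if |S| < 10, else cl(S) = E.
Since 15 >= 10, cl(A union B) = E.
|cl(A union B)| = 17.

17


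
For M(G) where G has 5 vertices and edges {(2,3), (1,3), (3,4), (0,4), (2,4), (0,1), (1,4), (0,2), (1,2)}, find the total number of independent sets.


An independent set in a graphic matroid is an acyclic edge subset.
G has 5 vertices and 9 edges.
Enumerate all 2^9 = 512 subsets, checking for acyclicity.
Total independent sets = 198.

198


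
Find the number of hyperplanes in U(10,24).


Hyperplanes of U(10,24) are flats of rank 9.
In a uniform matroid, these are exactly the (9)-element subsets.
Count = C(24,9) = 24! / (9! * 15!) = 1307504.

1307504


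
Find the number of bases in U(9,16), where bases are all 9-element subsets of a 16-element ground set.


Bases of U(9,16) are all 9-element subsets of the 16-element ground set.
Number of bases = C(16,9).
(16 choose 9) = 11440.

11440


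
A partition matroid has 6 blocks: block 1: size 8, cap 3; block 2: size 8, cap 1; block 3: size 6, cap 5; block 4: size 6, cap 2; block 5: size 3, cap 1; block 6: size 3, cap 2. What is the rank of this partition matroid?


Rank of a partition matroid = sum of min(|Si|, ci) for each block.
= min(8,3) + min(8,1) + min(6,5) + min(6,2) + min(3,1) + min(3,2)
= 3 + 1 + 5 + 2 + 1 + 2
= 14.

14


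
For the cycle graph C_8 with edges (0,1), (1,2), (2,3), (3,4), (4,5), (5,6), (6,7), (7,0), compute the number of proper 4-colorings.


P(C_8, k) = (k-1)^8 + (-1)^8*(k-1).
P(4) = (3)^8 + 3
= 6561 + 3 = 6564.

6564


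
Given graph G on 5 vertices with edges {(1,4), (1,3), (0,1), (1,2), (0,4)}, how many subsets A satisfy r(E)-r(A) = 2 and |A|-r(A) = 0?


R(x,y) = sum over A in 2^E of x^(r(E)-r(A)) * y^(|A|-r(A)).
G has 5 vertices, 5 edges. r(E) = 4.
Enumerate all 2^5 = 32 subsets.
Count subsets with r(E)-r(A)=2 and |A|-r(A)=0: 10.

10


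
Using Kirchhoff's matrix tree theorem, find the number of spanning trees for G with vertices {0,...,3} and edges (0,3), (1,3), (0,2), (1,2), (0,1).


By Kirchhoff's matrix tree theorem, the number of spanning trees equals
the determinant of any cofactor of the Laplacian matrix L.
G has 4 vertices and 5 edges.
Computing the (3 x 3) cofactor determinant gives 8.

8


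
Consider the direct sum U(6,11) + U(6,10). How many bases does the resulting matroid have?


Bases of a direct sum M1 + M2: |B| = |B(M1)| * |B(M2)|.
|B(U(6,11))| = C(11,6) = 462.
|B(U(6,10))| = C(10,6) = 210.
Total bases = 462 * 210 = 97020.

97020


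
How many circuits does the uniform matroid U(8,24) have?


In U(8,24), circuits are the (9)-element subsets.
Any set of 9 elements is dependent, and removing any one element gives
an independent set of size 8, so it is a minimal dependent set.
Number of circuits = C(24,9) = 24! / (9! * 15!) = 1307504.

1307504


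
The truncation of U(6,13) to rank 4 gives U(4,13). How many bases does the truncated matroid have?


Truncating U(6,13) to rank 4 gives U(4,13).
Bases of U(4,13) are all 4-element subsets of 13 elements.
Number of bases = (13 choose 4) = 715.

715


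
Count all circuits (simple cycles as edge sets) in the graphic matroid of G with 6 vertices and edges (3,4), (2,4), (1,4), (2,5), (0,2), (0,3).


A circuit in a graphic matroid = edge set of a simple cycle.
G has 6 vertices and 6 edges.
Enumerating all minimal edge subsets forming cycles...
Total circuits found: 1.

1


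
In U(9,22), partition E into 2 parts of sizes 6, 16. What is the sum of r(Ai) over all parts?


r(Ai) = min(|Ai|, 9) for each part.
Sum = min(6,9) + min(16,9)
    = 6 + 9
    = 15.

15


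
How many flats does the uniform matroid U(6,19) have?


Flats of U(6,19): every subset of size < 6 is a flat, plus E itself.
Count = (19 choose 0) + (19 choose 1) + (19 choose 2) + (19 choose 3) + (19 choose 4) + (19 choose 5) + 1
     = 1 + 19 + 171 + 969 + 3876 + 11628 + 1
     = 16665.

16665
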